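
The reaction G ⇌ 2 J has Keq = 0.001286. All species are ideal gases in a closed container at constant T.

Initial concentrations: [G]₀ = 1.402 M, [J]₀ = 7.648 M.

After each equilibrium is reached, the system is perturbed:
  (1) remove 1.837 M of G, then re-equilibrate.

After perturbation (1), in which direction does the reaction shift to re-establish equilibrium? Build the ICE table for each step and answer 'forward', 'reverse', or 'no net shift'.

Q₀ = 41.72 vs Keq = 0.001286 ⇒ Q>K, reverse
Step 1:
                  G         J
  Initial     1.402     7.648
  Change      3.783    -7.566
  Equil       5.185   0.08166
  solve Keq expr → x = -3.783; check Q = 0.001286
Then remove 1.837 M of G.
Step 2:
                  G         J
  Initial     3.348   0.08166
  Change   0.007981  -0.01596
  Equil       3.356    0.0657
  solve Keq expr → x = -0.007981; check Q = 0.001286

Direction: reverse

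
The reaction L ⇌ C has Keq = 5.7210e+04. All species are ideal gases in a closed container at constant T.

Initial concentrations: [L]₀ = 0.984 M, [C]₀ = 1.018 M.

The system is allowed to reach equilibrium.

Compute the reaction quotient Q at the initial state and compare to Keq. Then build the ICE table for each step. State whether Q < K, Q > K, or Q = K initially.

Q₀ = 1.035 vs Keq = 5.7210e+04 ⇒ Q<K, forward
Step 1:
                   L          C
  I            0.984      1.018
  C           -0.984      0.984
  E       3.4993e-05      2.002
  solve Keq expr → x = 0.984; check Q = 5.7210e+04

Q₀ = 1.035; Q < K (proceeds forward)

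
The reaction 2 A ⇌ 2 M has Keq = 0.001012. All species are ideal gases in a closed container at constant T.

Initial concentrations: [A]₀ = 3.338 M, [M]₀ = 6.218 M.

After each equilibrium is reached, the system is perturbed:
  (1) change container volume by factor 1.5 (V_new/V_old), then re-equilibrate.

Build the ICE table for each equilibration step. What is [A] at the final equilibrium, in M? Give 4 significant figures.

Q₀ = 3.47 vs Keq = 0.001012 ⇒ Q>K, reverse
Step 1:
                   A          M
  I            3.338      6.218
  C            5.923     -5.923
  E            9.261     0.2946
  solve Keq expr → x = -2.962; check Q = 0.001012
Then change container volume by factor 1.5 (V_new/V_old).
Step 2:
                   A          M
  I            6.174     0.1964
  C                0          0
  E            6.174     0.1964
  solve Keq expr → x = 0; check Q = 0.001012

[A]_eq = 6.174 M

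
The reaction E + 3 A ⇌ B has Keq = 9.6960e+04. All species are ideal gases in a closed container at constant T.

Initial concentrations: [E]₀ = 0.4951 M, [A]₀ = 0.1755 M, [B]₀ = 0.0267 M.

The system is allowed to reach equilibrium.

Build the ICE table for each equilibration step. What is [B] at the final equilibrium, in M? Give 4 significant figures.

[B]_eq = 0.08107 M

Q₀ = 9.977 vs Keq = 9.6960e+04 ⇒ Q<K, forward
Step 1:
                  E         A         B
  Initial    0.4951    0.1755    0.0267
  Change   -0.05437   -0.1631   0.05437
  Equil      0.4407   0.01238   0.08107
  solve Keq expr → x = 0.05437; check Q = 9.6960e+04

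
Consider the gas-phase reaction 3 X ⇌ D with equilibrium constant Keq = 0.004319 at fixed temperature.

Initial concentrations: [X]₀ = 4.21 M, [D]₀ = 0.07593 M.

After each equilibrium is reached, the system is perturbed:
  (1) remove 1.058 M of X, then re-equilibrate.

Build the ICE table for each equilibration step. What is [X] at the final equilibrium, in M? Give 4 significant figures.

[X]_eq = 3.022 M

Q₀ = 0.001018 vs Keq = 0.004319 ⇒ Q<K, forward
Step 1:
                    X           D
  init           4.21     0.07593
  Δ           -0.4571      0.1524
  eq            3.753      0.2283
  solve Keq expr → x = 0.1524; check Q = 0.004319
Then remove 1.058 M of X.
Step 2:
                    X           D
  init          2.695      0.2283
  Δ            0.3272     -0.1091
  eq            3.022      0.1192
  solve Keq expr → x = -0.1091; check Q = 0.004319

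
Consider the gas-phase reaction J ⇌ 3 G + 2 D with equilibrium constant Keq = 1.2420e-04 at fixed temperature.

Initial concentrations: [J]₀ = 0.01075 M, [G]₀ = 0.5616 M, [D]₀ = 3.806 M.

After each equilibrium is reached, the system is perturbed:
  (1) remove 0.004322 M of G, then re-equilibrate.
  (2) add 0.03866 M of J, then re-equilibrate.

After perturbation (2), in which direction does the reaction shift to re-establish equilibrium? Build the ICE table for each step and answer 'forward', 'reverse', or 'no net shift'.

Direction: forward

Q₀ = 238.7 vs Keq = 1.2420e-04 ⇒ Q>K, reverse
Step 1:
                    J           G           D
  init        0.01075      0.5616       3.806
  Δ             0.183     -0.5489      -0.366
  eq           0.1937     0.01267        3.44
  solve Keq expr → x = -0.183; check Q = 1.2420e-04
Then remove 0.004322 M of G.
Step 2:
                    J           G           D
  init         0.1937    0.008347        3.44
  Δ         -0.001428    0.004284    0.002856
  eq           0.1923     0.01263       3.443
  solve Keq expr → x = 0.001428; check Q = 1.2420e-04
Then add 0.03866 M of J.
Step 3:
                    J           G           D
  init          0.231     0.01263       3.443
  Δ       -2.6294e-04  7.8882e-04  5.2588e-04
  eq           0.2307     0.01342       3.443
  solve Keq expr → x = 2.6294e-04; check Q = 1.2420e-04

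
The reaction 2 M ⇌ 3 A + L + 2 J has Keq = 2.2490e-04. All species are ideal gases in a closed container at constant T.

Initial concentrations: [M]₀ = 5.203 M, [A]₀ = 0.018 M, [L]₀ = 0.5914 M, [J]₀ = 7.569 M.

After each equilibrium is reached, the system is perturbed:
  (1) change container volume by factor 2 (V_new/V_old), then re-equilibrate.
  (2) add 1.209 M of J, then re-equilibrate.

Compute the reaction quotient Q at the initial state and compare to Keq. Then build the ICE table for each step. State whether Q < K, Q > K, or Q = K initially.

Q₀ = 7.2991e-06; Q < K (proceeds forward)

Q₀ = 7.2991e-06 vs Keq = 2.2490e-04 ⇒ Q<K, forward
Step 1:
                    M           A           L           J
  Initial       5.203       0.018      0.5914       7.569
  Change     -0.02515     0.03773     0.01258     0.02515
  Equil         5.178     0.05573       0.604       7.594
  solve Keq expr → x = 0.01258; check Q = 2.2490e-04
Then change container volume by factor 2 (V_new/V_old).
Step 2:
                    M           A           L           J
  Initial       2.589     0.02787       0.302       3.797
  Change     -0.02702     0.04053     0.01351     0.02702
  Equil         2.562     0.06839      0.3155       3.824
  solve Keq expr → x = 0.01351; check Q = 2.2490e-04
Then add 1.209 M of J.
Step 3:
                    M           A           L           J
  Initial       2.562     0.06839      0.3155       5.033
  Change     0.007371    -0.01106   -0.003686   -0.007371
  Equil         2.569     0.05734      0.3118       5.026
  solve Keq expr → x = -0.003686; check Q = 2.2490e-04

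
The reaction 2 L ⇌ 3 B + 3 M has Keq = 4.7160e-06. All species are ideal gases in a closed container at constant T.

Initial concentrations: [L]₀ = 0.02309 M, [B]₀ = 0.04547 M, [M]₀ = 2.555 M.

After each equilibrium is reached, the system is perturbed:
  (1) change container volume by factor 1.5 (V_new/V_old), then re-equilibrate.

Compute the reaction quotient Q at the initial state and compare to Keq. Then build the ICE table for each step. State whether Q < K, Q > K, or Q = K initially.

Q₀ = 2.941; Q > K (proceeds reverse)

Q₀ = 2.941 vs Keq = 4.7160e-06 ⇒ Q>K, reverse
Step 1:
                   L          B          M
  Initial    0.02309    0.04547      2.555
  Change     0.02969   -0.04453   -0.04453
  Equil      0.05278 9.3986e-04       2.51
  solve Keq expr → x = -0.01484; check Q = 4.7160e-06
Then change container volume by factor 1.5 (V_new/V_old).
Step 2:
                   L          B          M
  Initial    0.03518 6.2658e-04      1.674
  Change  -2.9533e-04 4.4299e-04 4.4299e-04
  Equil      0.03489    0.00107      1.674
  solve Keq expr → x = 1.4766e-04; check Q = 4.7160e-06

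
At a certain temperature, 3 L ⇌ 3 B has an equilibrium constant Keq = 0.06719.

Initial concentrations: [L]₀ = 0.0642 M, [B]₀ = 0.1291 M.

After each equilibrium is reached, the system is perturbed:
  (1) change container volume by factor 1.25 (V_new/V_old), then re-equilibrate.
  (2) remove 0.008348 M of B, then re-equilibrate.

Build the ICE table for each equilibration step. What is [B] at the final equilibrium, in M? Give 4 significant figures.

[B]_eq = 0.04228 M

Q₀ = 8.132 vs Keq = 0.06719 ⇒ Q>K, reverse
Step 1:
                  L         B
  Initial    0.0642    0.1291
  Change    0.07323  -0.07323
  Equil      0.1374   0.05587
  solve Keq expr → x = -0.02441; check Q = 0.06719
Then change container volume by factor 1.25 (V_new/V_old).
Step 2:
                  L         B
  Initial    0.1099    0.0447
  Change          0         0
  Equil      0.1099    0.0447
  solve Keq expr → x = 0; check Q = 0.06719
Then remove 0.008348 M of B.
Step 3:
                  L         B
  Initial    0.1099   0.03635
  Change  -0.005935  0.005935
  Equil       0.104   0.04228
  solve Keq expr → x = 0.001978; check Q = 0.06719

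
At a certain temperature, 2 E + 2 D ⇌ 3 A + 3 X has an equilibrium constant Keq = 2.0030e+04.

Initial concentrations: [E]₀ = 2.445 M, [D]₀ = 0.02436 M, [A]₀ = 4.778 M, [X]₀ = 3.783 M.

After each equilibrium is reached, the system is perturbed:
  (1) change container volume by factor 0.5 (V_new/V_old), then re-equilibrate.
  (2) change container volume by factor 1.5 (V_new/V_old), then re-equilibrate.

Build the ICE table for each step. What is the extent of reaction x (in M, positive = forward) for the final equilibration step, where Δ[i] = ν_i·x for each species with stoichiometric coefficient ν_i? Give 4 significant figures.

Q₀ = 1.6647e+06 vs Keq = 2.0030e+04 ⇒ Q>K, reverse
Step 1:
                  E         D         A         X
  init        2.445   0.02436     4.778     3.783
  Δ          0.1525    0.1525   -0.2288   -0.2288
  eq          2.598    0.1769     4.549     3.554
  solve Keq expr → x = -0.07625; check Q = 2.0030e+04
Then change container volume by factor 0.5 (V_new/V_old).
Step 2:
                  E         D         A         X
  init        5.195    0.3537     9.098     7.108
  Δ          0.2366    0.2366   -0.3549   -0.3549
  eq          5.432    0.5903     8.744     6.754
  solve Keq expr → x = -0.1183; check Q = 2.0030e+04
Then change container volume by factor 1.5 (V_new/V_old).
Step 3:
                  E         D         A         X
  init        3.621    0.3935     5.829     4.502
  Δ        -0.09934  -0.09934     0.149     0.149
  eq          3.522    0.2942     5.978     4.651
  solve Keq expr → x = 0.04967; check Q = 2.0030e+04

x = 0.04967 M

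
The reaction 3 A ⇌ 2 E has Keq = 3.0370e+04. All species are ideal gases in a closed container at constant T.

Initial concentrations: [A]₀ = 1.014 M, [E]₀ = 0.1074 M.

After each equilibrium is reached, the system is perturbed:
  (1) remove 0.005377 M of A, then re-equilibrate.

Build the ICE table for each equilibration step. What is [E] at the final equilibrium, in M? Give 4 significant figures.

[E]_eq = 0.762 M

Q₀ = 0.01106 vs Keq = 3.0370e+04 ⇒ Q<K, forward
Step 1:
                    A           E
  init          1.014      0.1074
  Δ           -0.9872      0.6581
  eq          0.02682      0.7655
  solve Keq expr → x = 0.3291; check Q = 3.0370e+04
Then remove 0.005377 M of A.
Step 2:
                    A           E
  init        0.02144      0.7655
  Δ          0.005294    -0.00353
  eq          0.02674       0.762
  solve Keq expr → x = -0.001765; check Q = 3.0370e+04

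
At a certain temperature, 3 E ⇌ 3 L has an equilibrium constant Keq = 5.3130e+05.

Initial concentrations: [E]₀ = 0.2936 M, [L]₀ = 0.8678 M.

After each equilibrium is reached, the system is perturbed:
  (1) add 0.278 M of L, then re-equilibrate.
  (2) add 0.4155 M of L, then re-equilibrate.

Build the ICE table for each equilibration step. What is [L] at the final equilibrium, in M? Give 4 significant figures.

[L]_eq = 1.832 M

Q₀ = 25.82 vs Keq = 5.3130e+05 ⇒ Q<K, forward
Step 1:
                    E           L
  I            0.2936      0.8678
  C           -0.2794      0.2794
  E           0.01416       1.147
  solve Keq expr → x = 0.09315; check Q = 5.3130e+05
Then add 0.278 M of L.
Step 2:
                    E           L
  I           0.01416       1.425
  C          0.003391   -0.003391
  E           0.01756       1.422
  solve Keq expr → x = -0.00113; check Q = 5.3130e+05
Then add 0.4155 M of L.
Step 3:
                    E           L
  I           0.01756       1.837
  C          0.005068   -0.005068
  E           0.02262       1.832
  solve Keq expr → x = -0.001689; check Q = 5.3130e+05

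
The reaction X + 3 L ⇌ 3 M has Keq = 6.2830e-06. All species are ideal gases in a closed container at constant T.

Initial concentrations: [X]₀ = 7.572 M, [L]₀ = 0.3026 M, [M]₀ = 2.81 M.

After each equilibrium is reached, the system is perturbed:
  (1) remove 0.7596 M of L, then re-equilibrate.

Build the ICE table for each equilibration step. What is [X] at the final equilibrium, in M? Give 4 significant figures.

[X]_eq = 8.48 M

Q₀ = 105.8 vs Keq = 6.2830e-06 ⇒ Q>K, reverse
Step 1:
                   X          L          M
  I            7.572     0.3026       2.81
  C           0.8991      2.697     -2.697
  E            8.471          3     0.1128
  solve Keq expr → x = -0.8991; check Q = 6.2830e-06
Then remove 0.7596 M of L.
Step 2:
                   X          L          M
  I            8.471       2.24     0.1128
  C         0.009169    0.02751   -0.02751
  E             8.48      2.268    0.08533
  solve Keq expr → x = -0.009169; check Q = 6.2830e-06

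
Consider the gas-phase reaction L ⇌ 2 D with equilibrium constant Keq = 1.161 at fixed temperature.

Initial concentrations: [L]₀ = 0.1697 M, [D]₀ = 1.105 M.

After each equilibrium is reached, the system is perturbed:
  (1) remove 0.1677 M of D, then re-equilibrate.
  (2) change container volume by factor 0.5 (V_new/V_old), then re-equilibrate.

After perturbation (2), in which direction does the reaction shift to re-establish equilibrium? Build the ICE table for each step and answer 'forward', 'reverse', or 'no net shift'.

Q₀ = 7.195 vs Keq = 1.161 ⇒ Q>K, reverse
Step 1:
                    L           D
  I            0.1697       1.105
  C            0.2173     -0.4347
  E             0.387      0.6703
  solve Keq expr → x = -0.2173; check Q = 1.161
Then remove 0.1677 M of D.
Step 2:
                    L           D
  I             0.387      0.5026
  C          -0.05781      0.1156
  E            0.3292      0.6182
  solve Keq expr → x = 0.05781; check Q = 1.161
Then change container volume by factor 0.5 (V_new/V_old).
Step 3:
                    L           D
  I            0.6585       1.236
  C            0.1376     -0.2752
  E             0.796      0.9613
  solve Keq expr → x = -0.1376; check Q = 1.161

Direction: reverse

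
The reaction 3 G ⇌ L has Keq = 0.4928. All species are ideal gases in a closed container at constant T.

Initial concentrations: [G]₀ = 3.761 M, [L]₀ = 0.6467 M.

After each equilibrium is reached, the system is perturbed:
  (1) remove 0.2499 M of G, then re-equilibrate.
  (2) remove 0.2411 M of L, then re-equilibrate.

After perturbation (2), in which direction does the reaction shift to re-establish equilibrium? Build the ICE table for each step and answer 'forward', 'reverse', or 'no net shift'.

Direction: forward

Q₀ = 0.01216 vs Keq = 0.4928 ⇒ Q<K, forward
Step 1:
                    G           L
  Initial       3.761      0.6467
  Change       -2.336      0.7787
  Equil         1.425       1.425
  solve Keq expr → x = 0.7787; check Q = 0.4928
Then remove 0.2499 M of G.
Step 2:
                    G           L
  Initial       1.175       1.425
  Change       0.2245    -0.07484
  Equil         1.399       1.351
  solve Keq expr → x = -0.07484; check Q = 0.4928
Then remove 0.2411 M of L.
Step 3:
                    G           L
  Initial       1.399       1.109
  Change     -0.07856     0.02619
  Equil         1.321       1.136
  solve Keq expr → x = 0.02619; check Q = 0.4928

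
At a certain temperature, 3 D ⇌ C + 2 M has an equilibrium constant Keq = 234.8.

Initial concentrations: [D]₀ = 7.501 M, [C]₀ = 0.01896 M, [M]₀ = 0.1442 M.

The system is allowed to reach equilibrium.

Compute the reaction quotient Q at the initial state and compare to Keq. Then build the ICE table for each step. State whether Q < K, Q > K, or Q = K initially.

Q₀ = 9.3414e-07; Q < K (proceeds forward)

Q₀ = 9.3414e-07 vs Keq = 234.8 ⇒ Q<K, forward
Step 1:
                  D         C         M
  I           7.501   0.01896    0.1442
  C          -6.896     2.299     4.597
  E          0.6054     2.317     4.741
  solve Keq expr → x = 2.299; check Q = 234.8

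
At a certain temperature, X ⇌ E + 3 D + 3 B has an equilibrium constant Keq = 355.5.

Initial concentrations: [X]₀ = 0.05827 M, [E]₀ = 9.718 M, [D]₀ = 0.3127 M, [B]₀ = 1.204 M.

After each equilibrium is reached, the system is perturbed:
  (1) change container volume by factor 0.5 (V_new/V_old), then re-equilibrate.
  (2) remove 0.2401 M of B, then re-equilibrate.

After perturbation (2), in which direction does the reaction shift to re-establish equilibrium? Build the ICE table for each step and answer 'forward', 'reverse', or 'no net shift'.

Direction: forward

Q₀ = 8.9 vs Keq = 355.5 ⇒ Q<K, forward
Step 1:
                  X         E         D         B
  I         0.05827     9.718    0.3127     1.204
  C        -0.05128   0.05128    0.1538    0.1538
  E        0.006987     9.769    0.4665     1.358
  solve Keq expr → x = 0.05128; check Q = 355.5
Then change container volume by factor 0.5 (V_new/V_old).
Step 2:
                  X         E         D         B
  I         0.01397     19.54    0.9331     2.716
  C          0.1201   -0.1201   -0.3604   -0.3604
  E          0.1341     19.42    0.5727     2.355
  solve Keq expr → x = -0.1201; check Q = 355.5
Then remove 0.2401 M of B.
Step 3:
                  X         E         D         B
  I          0.1341     19.42    0.5727     2.115
  C         -0.0118    0.0118   0.03541   0.03541
  E          0.1223     19.43    0.6082     2.151
  solve Keq expr → x = 0.0118; check Q = 355.5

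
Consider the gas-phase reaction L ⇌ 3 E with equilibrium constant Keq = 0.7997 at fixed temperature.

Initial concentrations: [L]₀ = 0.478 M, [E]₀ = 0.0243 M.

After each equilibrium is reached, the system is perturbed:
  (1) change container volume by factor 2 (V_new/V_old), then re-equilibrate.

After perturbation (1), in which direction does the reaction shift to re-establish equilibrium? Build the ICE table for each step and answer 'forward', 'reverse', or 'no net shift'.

Q₀ = 3.0019e-05 vs Keq = 0.7997 ⇒ Q<K, forward
Step 1:
                  L         E
  init        0.478    0.0243
  Δ          -0.195    0.5851
  eq          0.283    0.6094
  solve Keq expr → x = 0.195; check Q = 0.7997
Then change container volume by factor 2 (V_new/V_old).
Step 2:
                  L         E
  init       0.1415    0.3047
  Δ        -0.04187    0.1256
  eq        0.09962    0.4303
  solve Keq expr → x = 0.04187; check Q = 0.7997

Direction: forward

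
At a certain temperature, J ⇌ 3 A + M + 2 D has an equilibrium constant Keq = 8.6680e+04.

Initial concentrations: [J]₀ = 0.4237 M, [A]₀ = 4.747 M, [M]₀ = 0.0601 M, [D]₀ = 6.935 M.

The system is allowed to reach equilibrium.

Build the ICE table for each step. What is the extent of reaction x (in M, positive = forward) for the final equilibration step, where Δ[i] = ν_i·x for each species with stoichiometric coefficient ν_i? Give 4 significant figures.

Q₀ = 729.7 vs Keq = 8.6680e+04 ⇒ Q<K, forward
Step 1:
                    J           A           M           D
  Initial      0.4237       4.747      0.0601       6.935
  Change       -0.366       1.098       0.366       0.732
  Equil        0.0577       5.845      0.4261       7.667
  solve Keq expr → x = 0.366; check Q = 8.6680e+04

x = 0.366 M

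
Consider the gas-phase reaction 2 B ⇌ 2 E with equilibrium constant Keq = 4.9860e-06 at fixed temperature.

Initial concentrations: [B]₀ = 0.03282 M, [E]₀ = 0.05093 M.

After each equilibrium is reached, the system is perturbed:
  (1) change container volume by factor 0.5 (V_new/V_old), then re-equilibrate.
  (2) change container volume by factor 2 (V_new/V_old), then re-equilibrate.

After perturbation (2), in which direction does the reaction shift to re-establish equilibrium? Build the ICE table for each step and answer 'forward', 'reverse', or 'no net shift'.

Q₀ = 2.408 vs Keq = 4.9860e-06 ⇒ Q>K, reverse
Step 1:
                  B         E
  Initial   0.03282   0.05093
  Change    0.05074  -0.05074
  Equil     0.08356 1.8659e-04
  solve Keq expr → x = -0.02537; check Q = 4.9860e-06
Then change container volume by factor 0.5 (V_new/V_old).
Step 2:
                  B         E
  Initial    0.1671 3.7318e-04
  Change          0         0
  Equil      0.1671 3.7318e-04
  solve Keq expr → x = 0; check Q = 4.9860e-06
Then change container volume by factor 2 (V_new/V_old).
Step 3:
                  B         E
  Initial   0.08356 1.8659e-04
  Change          0         0
  Equil     0.08356 1.8659e-04
  solve Keq expr → x = 0; check Q = 4.9860e-06

Direction: no net shift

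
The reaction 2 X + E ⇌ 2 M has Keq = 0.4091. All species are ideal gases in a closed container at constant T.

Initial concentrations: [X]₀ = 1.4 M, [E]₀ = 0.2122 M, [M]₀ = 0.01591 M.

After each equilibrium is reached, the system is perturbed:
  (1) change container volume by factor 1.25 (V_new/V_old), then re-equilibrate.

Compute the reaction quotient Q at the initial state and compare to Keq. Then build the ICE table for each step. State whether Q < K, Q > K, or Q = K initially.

Q₀ = 6.0861e-04 vs Keq = 0.4091 ⇒ Q<K, forward
Step 1:
                    X           E           M
  init            1.4      0.2122     0.01591
  Δ            -0.223     -0.1115       0.223
  eq            1.177      0.1007      0.2389
  solve Keq expr → x = 0.1115; check Q = 0.4091
Then change container volume by factor 1.25 (V_new/V_old).
Step 2:
                    X           E           M
  init         0.9416     0.08056      0.1911
  Δ           0.01181    0.005903    -0.01181
  eq           0.9534     0.08647      0.1793
  solve Keq expr → x = -0.005903; check Q = 0.4091

Q₀ = 6.0861e-04; Q < K (proceeds forward)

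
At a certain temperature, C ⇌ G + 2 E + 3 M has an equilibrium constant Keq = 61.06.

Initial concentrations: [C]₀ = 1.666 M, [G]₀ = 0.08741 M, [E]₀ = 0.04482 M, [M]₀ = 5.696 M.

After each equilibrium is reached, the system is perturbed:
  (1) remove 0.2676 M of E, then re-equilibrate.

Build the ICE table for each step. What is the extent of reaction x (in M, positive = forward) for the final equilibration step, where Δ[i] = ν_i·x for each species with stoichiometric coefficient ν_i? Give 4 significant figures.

x = 0.07727 M

Q₀ = 0.01948 vs Keq = 61.06 ⇒ Q<K, forward
Step 1:
                   C          G          E          M
  I            1.666    0.08741    0.04482      5.696
  C          -0.3578     0.3578     0.7157      1.073
  E            1.308     0.4452     0.7605      6.769
  solve Keq expr → x = 0.3578; check Q = 61.06
Then remove 0.2676 M of E.
Step 2:
                   C          G          E          M
  I            1.308     0.4452     0.4929      6.769
  C         -0.07727    0.07727     0.1545     0.2318
  E            1.231     0.5225     0.6474      7.001
  solve Keq expr → x = 0.07727; check Q = 61.06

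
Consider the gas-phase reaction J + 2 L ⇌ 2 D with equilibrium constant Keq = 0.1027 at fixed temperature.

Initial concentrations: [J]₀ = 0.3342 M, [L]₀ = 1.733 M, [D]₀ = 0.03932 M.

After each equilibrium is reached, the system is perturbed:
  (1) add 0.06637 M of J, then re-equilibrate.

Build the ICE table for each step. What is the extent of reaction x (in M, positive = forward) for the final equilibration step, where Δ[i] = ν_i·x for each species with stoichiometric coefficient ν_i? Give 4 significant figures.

Q₀ = 0.00154 vs Keq = 0.1027 ⇒ Q<K, forward
Step 1:
                   J          L          D
  I           0.3342      1.733    0.03932
  C         -0.09944    -0.1989     0.1989
  E           0.2348      1.534     0.2382
  solve Keq expr → x = 0.09944; check Q = 0.1027
Then add 0.06637 M of J.
Step 2:
                   J          L          D
  I           0.3011      1.534     0.2382
  C         -0.01129   -0.02258    0.02258
  E           0.2898      1.512     0.2608
  solve Keq expr → x = 0.01129; check Q = 0.1027

x = 0.01129 M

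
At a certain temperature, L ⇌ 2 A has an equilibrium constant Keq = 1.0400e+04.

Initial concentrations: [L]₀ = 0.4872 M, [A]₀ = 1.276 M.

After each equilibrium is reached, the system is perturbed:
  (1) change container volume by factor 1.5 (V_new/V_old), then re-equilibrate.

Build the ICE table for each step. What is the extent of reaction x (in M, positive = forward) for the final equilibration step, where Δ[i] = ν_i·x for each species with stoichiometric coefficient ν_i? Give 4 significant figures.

x = 1.0806e-04 M

Q₀ = 3.342 vs Keq = 1.0400e+04 ⇒ Q<K, forward
Step 1:
                  L         A
  init       0.4872     1.276
  Δ         -0.4867    0.9734
  eq      4.8653e-04     2.249
  solve Keq expr → x = 0.4867; check Q = 1.0400e+04
Then change container volume by factor 1.5 (V_new/V_old).
Step 2:
                  L         A
  init    3.2435e-04       1.5
  Δ       -1.0806e-04 2.1611e-04
  eq      2.1630e-04       1.5
  solve Keq expr → x = 1.0806e-04; check Q = 1.0400e+04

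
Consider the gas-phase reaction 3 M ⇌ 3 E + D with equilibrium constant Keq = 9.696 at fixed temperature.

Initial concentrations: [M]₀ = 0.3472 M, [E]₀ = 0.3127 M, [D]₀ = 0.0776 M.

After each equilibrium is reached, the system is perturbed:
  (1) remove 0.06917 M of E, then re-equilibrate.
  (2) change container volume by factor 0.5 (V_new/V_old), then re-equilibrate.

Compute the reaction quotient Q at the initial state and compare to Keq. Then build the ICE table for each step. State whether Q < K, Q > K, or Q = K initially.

Q₀ = 0.05669; Q < K (proceeds forward)

Q₀ = 0.05669 vs Keq = 9.696 ⇒ Q<K, forward
Step 1:
                  M         E         D
  Initial    0.3472    0.3127    0.0776
  Change    -0.2157    0.2157    0.0719
  Equil      0.1315    0.5284    0.1495
  solve Keq expr → x = 0.0719; check Q = 9.696
Then remove 0.06917 M of E.
Step 2:
                  M         E         D
  Initial    0.1315    0.4592    0.1495
  Change   -0.01289   0.01289  0.004297
  Equil      0.1186    0.4721    0.1538
  solve Keq expr → x = 0.004297; check Q = 9.696
Then change container volume by factor 0.5 (V_new/V_old).
Step 3:
                  M         E         D
  Initial    0.2372    0.9442    0.3076
  Change    0.04339  -0.04339  -0.01446
  Equil      0.2806    0.9008    0.2931
  solve Keq expr → x = -0.01446; check Q = 9.696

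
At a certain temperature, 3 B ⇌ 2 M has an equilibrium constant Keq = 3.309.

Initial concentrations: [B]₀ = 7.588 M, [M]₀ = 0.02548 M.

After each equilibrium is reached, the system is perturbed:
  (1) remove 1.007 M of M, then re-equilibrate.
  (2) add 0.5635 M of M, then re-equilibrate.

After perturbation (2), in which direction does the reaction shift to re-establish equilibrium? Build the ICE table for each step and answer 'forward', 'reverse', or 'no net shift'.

Direction: reverse

Q₀ = 1.4860e-06 vs Keq = 3.309 ⇒ Q<K, forward
Step 1:
                    B           M
  I             7.588     0.02548
  C            -5.907       3.938
  E             1.681       3.964
  solve Keq expr → x = 1.969; check Q = 3.309
Then remove 1.007 M of M.
Step 2:
                    B           M
  I             1.681       2.957
  C           -0.2474      0.1649
  E             1.433       3.122
  solve Keq expr → x = 0.08246; check Q = 3.309
Then add 0.5635 M of M.
Step 3:
                    B           M
  I             1.433       3.685
  C            0.1404    -0.09363
  E             1.574       3.591
  solve Keq expr → x = -0.04682; check Q = 3.309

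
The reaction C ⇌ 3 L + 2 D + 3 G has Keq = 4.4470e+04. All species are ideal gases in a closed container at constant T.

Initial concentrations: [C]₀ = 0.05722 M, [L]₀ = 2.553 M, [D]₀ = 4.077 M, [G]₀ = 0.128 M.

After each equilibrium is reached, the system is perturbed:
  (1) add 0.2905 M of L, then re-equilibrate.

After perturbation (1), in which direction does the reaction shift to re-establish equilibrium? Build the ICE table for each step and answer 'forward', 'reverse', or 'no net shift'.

Direction: reverse

Q₀ = 10.14 vs Keq = 4.4470e+04 ⇒ Q<K, forward
Step 1:
                  C         L         D         G
  I         0.05722     2.553     4.077     0.128
  C        -0.05701     0.171     0.114     0.171
  E       2.1345e-04     2.724     4.191     0.299
  solve Keq expr → x = 0.05701; check Q = 4.4470e+04
Then add 0.2905 M of L.
Step 2:
                  C         L         D         G
  I       2.1345e-04     3.015     4.191     0.299
  C       7.5093e-05 -2.2528e-04 -1.5019e-04 -2.2528e-04
  E       2.8855e-04     3.014     4.191    0.2988
  solve Keq expr → x = -7.5093e-05; check Q = 4.4470e+04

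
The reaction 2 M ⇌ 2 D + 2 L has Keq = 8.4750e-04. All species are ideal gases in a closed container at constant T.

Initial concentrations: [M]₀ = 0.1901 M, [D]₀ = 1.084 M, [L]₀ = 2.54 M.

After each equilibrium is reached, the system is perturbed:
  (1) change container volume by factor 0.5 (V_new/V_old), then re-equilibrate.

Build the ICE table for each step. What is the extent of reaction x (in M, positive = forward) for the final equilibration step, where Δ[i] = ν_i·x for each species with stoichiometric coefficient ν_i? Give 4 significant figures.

x = -0.01206 M

Q₀ = 209.8 vs Keq = 8.4750e-04 ⇒ Q>K, reverse
Step 1:
                   M          D          L
  I           0.1901      1.084       2.54
  C            1.059     -1.059     -1.059
  E             1.25    0.02457      1.481
  solve Keq expr → x = -0.5297; check Q = 8.4750e-04
Then change container volume by factor 0.5 (V_new/V_old).
Step 2:
                   M          D          L
  I            2.499    0.04914      2.961
  C          0.02413   -0.02413   -0.02413
  E            2.523    0.02501      2.937
  solve Keq expr → x = -0.01206; check Q = 8.4750e-04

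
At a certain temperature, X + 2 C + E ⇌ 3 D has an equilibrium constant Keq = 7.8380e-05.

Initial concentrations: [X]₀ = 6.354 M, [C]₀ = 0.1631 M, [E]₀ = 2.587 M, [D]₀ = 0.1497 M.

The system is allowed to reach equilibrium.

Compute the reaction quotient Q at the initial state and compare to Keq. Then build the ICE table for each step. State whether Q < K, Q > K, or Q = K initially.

Q₀ = 0.007672; Q > K (proceeds reverse)

Q₀ = 0.007672 vs Keq = 7.8380e-05 ⇒ Q>K, reverse
Step 1:
                   X          C          E          D
  Initial      6.354     0.1631      2.587     0.1497
  Change     0.03599    0.07199    0.03599     -0.108
  Equil         6.39     0.2351      2.623    0.04172
  solve Keq expr → x = -0.03599; check Q = 7.8380e-05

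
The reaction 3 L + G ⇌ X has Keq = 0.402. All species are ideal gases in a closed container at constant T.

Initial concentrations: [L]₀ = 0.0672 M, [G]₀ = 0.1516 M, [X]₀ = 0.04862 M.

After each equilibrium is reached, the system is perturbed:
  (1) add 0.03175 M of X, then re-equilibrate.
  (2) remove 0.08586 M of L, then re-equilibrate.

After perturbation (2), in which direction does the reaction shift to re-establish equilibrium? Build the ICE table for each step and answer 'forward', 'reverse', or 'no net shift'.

Direction: reverse

Q₀ = 1057 vs Keq = 0.402 ⇒ Q>K, reverse
Step 1:
                   L          G          X
  Initial     0.0672     0.1516    0.04862
  Change      0.1436    0.04787   -0.04787
  Equil       0.2108     0.1995 7.5119e-04
  solve Keq expr → x = -0.04787; check Q = 0.402
Then add 0.03175 M of X.
Step 2:
                   L          G          X
  Initial     0.2108     0.1995     0.0325
  Change     0.08997    0.02999   -0.02999
  Equil       0.3008     0.2295    0.00251
  solve Keq expr → x = -0.02999; check Q = 0.402
Then remove 0.08586 M of L.
Step 3:
                   L          G          X
  Initial     0.2149     0.2295    0.00251
  Change    0.004584   0.001528  -0.001528
  Equil       0.2195      0.231 9.8207e-04
  solve Keq expr → x = -0.001528; check Q = 0.402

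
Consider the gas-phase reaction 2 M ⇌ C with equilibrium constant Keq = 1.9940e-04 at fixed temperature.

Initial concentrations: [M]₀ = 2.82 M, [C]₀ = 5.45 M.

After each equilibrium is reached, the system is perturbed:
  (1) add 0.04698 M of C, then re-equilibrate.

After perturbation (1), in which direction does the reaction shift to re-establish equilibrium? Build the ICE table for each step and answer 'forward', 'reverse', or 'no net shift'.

Direction: reverse

Q₀ = 0.6853 vs Keq = 1.9940e-04 ⇒ Q>K, reverse
Step 1:
                   M          C
  I             2.82       5.45
  C            10.83     -5.413
  E            13.65    0.03713
  solve Keq expr → x = -5.413; check Q = 1.9940e-04
Then add 0.04698 M of C.
Step 2:
                   M          C
  I            13.65    0.08411
  C          0.09294   -0.04647
  E            13.74    0.03764
  solve Keq expr → x = -0.04647; check Q = 1.9940e-04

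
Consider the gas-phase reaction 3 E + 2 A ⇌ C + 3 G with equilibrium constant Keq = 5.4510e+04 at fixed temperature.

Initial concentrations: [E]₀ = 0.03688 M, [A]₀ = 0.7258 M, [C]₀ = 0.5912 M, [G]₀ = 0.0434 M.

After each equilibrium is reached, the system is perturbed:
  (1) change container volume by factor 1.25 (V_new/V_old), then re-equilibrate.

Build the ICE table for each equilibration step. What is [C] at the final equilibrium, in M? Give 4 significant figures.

Q₀ = 1.829 vs Keq = 5.4510e+04 ⇒ Q<K, forward
Step 1:
                    E           A           C           G
  I           0.03688      0.7258      0.5912      0.0434
  C          -0.03468    -0.02312     0.01156     0.03468
  E          0.002201      0.7027      0.6028     0.07808
  solve Keq expr → x = 0.01156; check Q = 5.4510e+04
Then change container volume by factor 1.25 (V_new/V_old).
Step 2:
                    E           A           C           G
  I          0.001761      0.5621      0.4822     0.06246
  C        1.3170e-04  8.7800e-05 -4.3900e-05 -1.3170e-04
  E          0.001892      0.5622      0.4822     0.06233
  solve Keq expr → x = -4.3900e-05; check Q = 5.4510e+04

[C]_eq = 0.4822 M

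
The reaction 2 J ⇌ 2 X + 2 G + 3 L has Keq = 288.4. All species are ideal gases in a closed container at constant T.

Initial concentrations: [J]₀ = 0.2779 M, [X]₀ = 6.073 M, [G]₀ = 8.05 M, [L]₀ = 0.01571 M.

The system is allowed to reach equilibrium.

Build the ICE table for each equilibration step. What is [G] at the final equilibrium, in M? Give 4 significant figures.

[G]_eq = 8.144 M

Q₀ = 0.12 vs Keq = 288.4 ⇒ Q<K, forward
Step 1:
                  J         X         G         L
  init       0.2779     6.073      8.05   0.01571
  Δ        -0.09412   0.09412   0.09412    0.1412
  eq         0.1838     6.167     8.144    0.1569
  solve Keq expr → x = 0.04706; check Q = 288.4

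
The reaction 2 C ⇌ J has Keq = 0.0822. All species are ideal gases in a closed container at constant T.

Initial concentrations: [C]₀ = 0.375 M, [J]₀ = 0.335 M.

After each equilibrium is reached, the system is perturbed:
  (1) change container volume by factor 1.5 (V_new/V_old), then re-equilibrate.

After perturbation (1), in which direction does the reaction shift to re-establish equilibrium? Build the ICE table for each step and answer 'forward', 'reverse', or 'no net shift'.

Q₀ = 2.382 vs Keq = 0.0822 ⇒ Q>K, reverse
Step 1:
                  C         J
  Initial     0.375     0.335
  Change     0.5341   -0.2671
  Equil      0.9091   0.06794
  solve Keq expr → x = -0.2671; check Q = 0.0822
Then change container volume by factor 1.5 (V_new/V_old).
Step 2:
                  C         J
  Initial    0.6061   0.04529
  Change    0.02509  -0.01255
  Equil      0.6312   0.03275
  solve Keq expr → x = -0.01255; check Q = 0.0822

Direction: reverse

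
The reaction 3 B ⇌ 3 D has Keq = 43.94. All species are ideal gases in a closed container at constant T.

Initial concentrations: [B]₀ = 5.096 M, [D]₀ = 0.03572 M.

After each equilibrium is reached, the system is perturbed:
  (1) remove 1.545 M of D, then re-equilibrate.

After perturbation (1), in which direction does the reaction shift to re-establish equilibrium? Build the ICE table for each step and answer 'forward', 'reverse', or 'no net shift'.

Direction: forward

Q₀ = 3.4439e-07 vs Keq = 43.94 ⇒ Q<K, forward
Step 1:
                   B          D
  I            5.096    0.03572
  C           -3.963      3.963
  E            1.133      3.999
  solve Keq expr → x = 1.321; check Q = 43.94
Then remove 1.545 M of D.
Step 2:
                   B          D
  I            1.133      2.454
  C          -0.3412     0.3412
  E            0.792      2.795
  solve Keq expr → x = 0.1137; check Q = 43.94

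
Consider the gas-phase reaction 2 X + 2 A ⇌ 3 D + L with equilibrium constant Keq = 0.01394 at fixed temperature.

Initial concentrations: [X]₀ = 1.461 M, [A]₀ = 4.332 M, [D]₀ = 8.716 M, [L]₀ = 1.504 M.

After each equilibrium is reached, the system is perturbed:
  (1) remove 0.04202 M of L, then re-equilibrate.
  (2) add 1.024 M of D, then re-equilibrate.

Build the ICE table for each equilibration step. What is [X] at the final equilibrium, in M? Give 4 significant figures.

Q₀ = 24.86 vs Keq = 0.01394 ⇒ Q>K, reverse
Step 1:
                   X          A          D          L
  Initial      1.461      4.332      8.716      1.504
  Change       2.751      2.751     -4.127     -1.376
  Equil        4.212      7.083      4.589     0.1284
  solve Keq expr → x = -1.376; check Q = 0.01394
Then remove 0.04202 M of L.
Step 2:
                   X          A          D          L
  Initial      4.212      7.083      4.589    0.08637
  Change    -0.05906   -0.05906    0.08859    0.02953
  Equil        4.153      7.024      4.678     0.1159
  solve Keq expr → x = 0.02953; check Q = 0.01394
Then add 1.024 M of D.
Step 3:
                   X          A          D          L
  Initial      4.153      7.024      5.702     0.1159
  Change     0.08555    0.08555    -0.1283   -0.04278
  Equil        4.239       7.11      5.573    0.07312
  solve Keq expr → x = -0.04278; check Q = 0.01394

[X]_eq = 4.239 M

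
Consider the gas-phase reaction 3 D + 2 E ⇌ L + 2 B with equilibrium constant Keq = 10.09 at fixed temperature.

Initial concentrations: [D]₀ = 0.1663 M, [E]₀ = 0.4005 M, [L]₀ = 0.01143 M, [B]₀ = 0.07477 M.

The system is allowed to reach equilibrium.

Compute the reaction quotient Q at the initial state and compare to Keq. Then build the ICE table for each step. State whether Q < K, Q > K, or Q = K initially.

Q₀ = 0.08662; Q < K (proceeds forward)

Q₀ = 0.08662 vs Keq = 10.09 ⇒ Q<K, forward
Step 1:
                  D         E         L         B
  init       0.1663    0.4005   0.01143   0.07477
  Δ        -0.08383  -0.05589   0.02794   0.05589
  eq        0.08247    0.3446   0.03937    0.1307
  solve Keq expr → x = 0.02794; check Q = 10.09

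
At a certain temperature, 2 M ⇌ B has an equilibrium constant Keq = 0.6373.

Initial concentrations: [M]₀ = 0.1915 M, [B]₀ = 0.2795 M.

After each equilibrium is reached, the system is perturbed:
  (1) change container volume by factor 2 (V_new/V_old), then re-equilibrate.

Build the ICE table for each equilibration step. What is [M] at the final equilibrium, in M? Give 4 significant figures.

Q₀ = 7.622 vs Keq = 0.6373 ⇒ Q>K, reverse
Step 1:
                    M           B
  I            0.1915      0.2795
  C             0.278      -0.139
  E            0.4695      0.1405
  solve Keq expr → x = -0.139; check Q = 0.6373
Then change container volume by factor 2 (V_new/V_old).
Step 2:
                    M           B
  I            0.2348     0.07025
  C           0.04251    -0.02125
  E            0.2773     0.04899
  solve Keq expr → x = -0.02125; check Q = 0.6373

[M]_eq = 0.2773 M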